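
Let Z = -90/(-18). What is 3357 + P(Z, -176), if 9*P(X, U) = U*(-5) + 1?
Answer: 31094/9 ≈ 3454.9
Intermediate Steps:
Z = 5 (Z = -90*(-1/18) = 5)
P(X, U) = ⅑ - 5*U/9 (P(X, U) = (U*(-5) + 1)/9 = (-5*U + 1)/9 = (1 - 5*U)/9 = ⅑ - 5*U/9)
3357 + P(Z, -176) = 3357 + (⅑ - 5/9*(-176)) = 3357 + (⅑ + 880/9) = 3357 + 881/9 = 31094/9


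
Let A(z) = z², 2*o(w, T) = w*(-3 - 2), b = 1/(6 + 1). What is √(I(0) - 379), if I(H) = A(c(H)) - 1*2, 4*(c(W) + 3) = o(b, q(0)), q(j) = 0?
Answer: I*√1164887/56 ≈ 19.273*I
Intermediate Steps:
b = ⅐ (b = 1/7 = ⅐ ≈ 0.14286)
o(w, T) = -5*w/2 (o(w, T) = (w*(-3 - 2))/2 = (w*(-5))/2 = (-5*w)/2 = -5*w/2)
c(W) = -173/56 (c(W) = -3 + (-5/2*⅐)/4 = -3 + (¼)*(-5/14) = -3 - 5/56 = -173/56)
I(H) = 23657/3136 (I(H) = (-173/56)² - 1*2 = 29929/3136 - 2 = 23657/3136)
√(I(0) - 379) = √(23657/3136 - 379) = √(-1164887/3136) = I*√1164887/56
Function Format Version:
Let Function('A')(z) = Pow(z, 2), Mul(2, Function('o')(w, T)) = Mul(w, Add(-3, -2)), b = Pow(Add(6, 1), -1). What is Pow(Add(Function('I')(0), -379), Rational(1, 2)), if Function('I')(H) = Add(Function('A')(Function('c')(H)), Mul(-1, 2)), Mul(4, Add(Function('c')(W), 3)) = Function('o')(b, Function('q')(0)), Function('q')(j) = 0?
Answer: Mul(Rational(1, 56), I, Pow(1164887, Rational(1, 2))) ≈ Mul(19.273, I)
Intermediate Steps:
b = Rational(1, 7) (b = Pow(7, -1) = Rational(1, 7) ≈ 0.14286)
Function('o')(w, T) = Mul(Rational(-5, 2), w) (Function('o')(w, T) = Mul(Rational(1, 2), Mul(w, Add(-3, -2))) = Mul(Rational(1, 2), Mul(w, -5)) = Mul(Rational(1, 2), Mul(-5, w)) = Mul(Rational(-5, 2), w))
Function('c')(W) = Rational(-173, 56) (Function('c')(W) = Add(-3, Mul(Rational(1, 4), Mul(Rational(-5, 2), Rational(1, 7)))) = Add(-3, Mul(Rational(1, 4), Rational(-5, 14))) = Add(-3, Rational(-5, 56)) = Rational(-173, 56))
Function('I')(H) = Rational(23657, 3136) (Function('I')(H) = Add(Pow(Rational(-173, 56), 2), Mul(-1, 2)) = Add(Rational(29929, 3136), -2) = Rational(23657, 3136))
Pow(Add(Function('I')(0), -379), Rational(1, 2)) = Pow(Add(Rational(23657, 3136), -379), Rational(1, 2)) = Pow(Rational(-1164887, 3136), Rational(1, 2)) = Mul(Rational(1, 56), I, Pow(1164887, Rational(1, 2)))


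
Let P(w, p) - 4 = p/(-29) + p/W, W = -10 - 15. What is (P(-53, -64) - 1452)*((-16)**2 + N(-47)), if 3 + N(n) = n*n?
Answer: -2576098928/725 ≈ -3.5532e+6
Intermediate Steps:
N(n) = -3 + n**2 (N(n) = -3 + n*n = -3 + n**2)
W = -25
P(w, p) = 4 - 54*p/725 (P(w, p) = 4 + (p/(-29) + p/(-25)) = 4 + (p*(-1/29) + p*(-1/25)) = 4 + (-p/29 - p/25) = 4 - 54*p/725)
(P(-53, -64) - 1452)*((-16)**2 + N(-47)) = ((4 - 54/725*(-64)) - 1452)*((-16)**2 + (-3 + (-47)**2)) = ((4 + 3456/725) - 1452)*(256 + (-3 + 2209)) = (6356/725 - 1452)*(256 + 2206) = -1046344/725*2462 = -2576098928/725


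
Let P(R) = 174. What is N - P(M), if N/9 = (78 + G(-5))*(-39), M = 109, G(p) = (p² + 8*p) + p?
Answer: -20532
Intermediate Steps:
G(p) = p² + 9*p
N = -20358 (N = 9*((78 - 5*(9 - 5))*(-39)) = 9*((78 - 5*4)*(-39)) = 9*((78 - 20)*(-39)) = 9*(58*(-39)) = 9*(-2262) = -20358)
N - P(M) = -20358 - 1*174 = -20358 - 174 = -20532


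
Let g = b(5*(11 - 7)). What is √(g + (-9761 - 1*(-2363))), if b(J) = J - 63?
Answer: I*√7441 ≈ 86.261*I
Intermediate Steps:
b(J) = -63 + J
g = -43 (g = -63 + 5*(11 - 7) = -63 + 5*4 = -63 + 20 = -43)
√(g + (-9761 - 1*(-2363))) = √(-43 + (-9761 - 1*(-2363))) = √(-43 + (-9761 + 2363)) = √(-43 - 7398) = √(-7441) = I*√7441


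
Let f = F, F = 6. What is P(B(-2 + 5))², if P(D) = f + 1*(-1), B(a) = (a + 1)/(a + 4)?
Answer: 25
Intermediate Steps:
f = 6
B(a) = (1 + a)/(4 + a)
P(D) = 5 (P(D) = 6 + 1*(-1) = 6 - 1 = 5)
P(B(-2 + 5))² = 5² = 25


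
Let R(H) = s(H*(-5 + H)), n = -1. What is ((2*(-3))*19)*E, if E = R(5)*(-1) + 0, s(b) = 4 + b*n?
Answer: 456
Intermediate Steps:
s(b) = 4 - b (s(b) = 4 + b*(-1) = 4 - b)
R(H) = 4 - H*(-5 + H)
E = -4 (E = (4 - 1*5*(-5 + 5))*(-1) + 0 = (4 - 1*5*0)*(-1) + 0 = (4 + 0)*(-1) + 0 = 4*(-1) + 0 = -4 + 0 = -4)
((2*(-3))*19)*E = ((2*(-3))*19)*(-4) = -6*19*(-4) = -114*(-4) = 456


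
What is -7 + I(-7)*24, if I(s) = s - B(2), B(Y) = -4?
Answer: -79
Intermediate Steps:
I(s) = 4 + s (I(s) = s - 1*(-4) = s + 4 = 4 + s)
-7 + I(-7)*24 = -7 + (4 - 7)*24 = -7 - 3*24 = -7 - 72 = -79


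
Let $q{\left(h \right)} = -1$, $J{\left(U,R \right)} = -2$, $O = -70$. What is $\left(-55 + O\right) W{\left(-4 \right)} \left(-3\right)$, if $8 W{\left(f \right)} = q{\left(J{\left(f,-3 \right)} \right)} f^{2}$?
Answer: $-750$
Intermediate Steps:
$W{\left(f \right)} = - \frac{f^{2}}{8}$ ($W{\left(f \right)} = \frac{\left(-1\right) f^{2}}{8} = - \frac{f^{2}}{8}$)
$\left(-55 + O\right) W{\left(-4 \right)} \left(-3\right) = \left(-55 - 70\right) - \frac{\left(-4\right)^{2}}{8} \left(-3\right) = - 125 \left(- \frac{1}{8}\right) 16 \left(-3\right) = - 125 \left(\left(-2\right) \left(-3\right)\right) = \left(-125\right) 6 = -750$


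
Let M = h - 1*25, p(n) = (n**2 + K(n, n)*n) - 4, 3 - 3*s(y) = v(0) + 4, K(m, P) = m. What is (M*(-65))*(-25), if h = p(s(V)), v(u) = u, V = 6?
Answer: -420875/9 ≈ -46764.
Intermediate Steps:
s(y) = -1/3 (s(y) = 1 - (0 + 4)/3 = 1 - 1/3*4 = 1 - 4/3 = -1/3)
p(n) = -4 + 2*n**2 (p(n) = (n**2 + n*n) - 4 = (n**2 + n**2) - 4 = 2*n**2 - 4 = -4 + 2*n**2)
h = -34/9 (h = -4 + 2*(-1/3)**2 = -4 + 2*(1/9) = -4 + 2/9 = -34/9 ≈ -3.7778)
M = -259/9 (M = -34/9 - 1*25 = -34/9 - 25 = -259/9 ≈ -28.778)
(M*(-65))*(-25) = -259/9*(-65)*(-25) = (16835/9)*(-25) = -420875/9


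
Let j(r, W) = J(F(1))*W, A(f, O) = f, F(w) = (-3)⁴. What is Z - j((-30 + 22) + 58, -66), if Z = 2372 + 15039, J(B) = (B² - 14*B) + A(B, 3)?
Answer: 380939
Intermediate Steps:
F(w) = 81
J(B) = B² - 13*B (J(B) = (B² - 14*B) + B = B² - 13*B)
j(r, W) = 5508*W (j(r, W) = (81*(-13 + 81))*W = (81*68)*W = 5508*W)
Z = 17411
Z - j((-30 + 22) + 58, -66) = 17411 - 5508*(-66) = 17411 - 1*(-363528) = 17411 + 363528 = 380939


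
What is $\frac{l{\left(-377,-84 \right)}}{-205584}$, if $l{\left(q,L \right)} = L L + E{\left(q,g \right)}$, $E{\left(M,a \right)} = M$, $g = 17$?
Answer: $- \frac{6679}{205584} \approx -0.032488$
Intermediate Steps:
$l{\left(q,L \right)} = q + L^{2}$ ($l{\left(q,L \right)} = L L + q = L^{2} + q = q + L^{2}$)
$\frac{l{\left(-377,-84 \right)}}{-205584} = \frac{-377 + \left(-84\right)^{2}}{-205584} = \left(-377 + 7056\right) \left(- \frac{1}{205584}\right) = 6679 \left(- \frac{1}{205584}\right) = - \frac{6679}{205584}$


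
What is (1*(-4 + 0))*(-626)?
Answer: 2504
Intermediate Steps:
(1*(-4 + 0))*(-626) = (1*(-4))*(-626) = -4*(-626) = 2504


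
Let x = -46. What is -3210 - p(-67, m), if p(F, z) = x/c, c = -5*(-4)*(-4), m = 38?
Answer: -128423/40 ≈ -3210.6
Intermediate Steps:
c = -80 (c = 20*(-4) = -80)
p(F, z) = 23/40 (p(F, z) = -46/(-80) = -46*(-1/80) = 23/40)
-3210 - p(-67, m) = -3210 - 1*23/40 = -3210 - 23/40 = -128423/40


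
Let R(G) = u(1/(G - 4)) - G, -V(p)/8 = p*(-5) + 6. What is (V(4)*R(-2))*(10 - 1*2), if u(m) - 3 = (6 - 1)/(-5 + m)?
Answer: 112000/31 ≈ 3612.9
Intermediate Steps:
V(p) = -48 + 40*p (V(p) = -8*(p*(-5) + 6) = -8*(-5*p + 6) = -8*(6 - 5*p) = -48 + 40*p)
u(m) = 3 + 5/(-5 + m) (u(m) = 3 + (6 - 1)/(-5 + m) = 3 + 5/(-5 + m))
R(G) = -G + (-10 + 3/(-4 + G))/(-5 + 1/(-4 + G)) (R(G) = (-10 + 3/(G - 4))/(-5 + 1/(G - 4)) - G = (-10 + 3/(-4 + G))/(-5 + 1/(-4 + G)) - G = -G + (-10 + 3/(-4 + G))/(-5 + 1/(-4 + G)))
(V(4)*R(-2))*(10 - 1*2) = ((-48 + 40*4)*((-43 - 5*(-2)**2 + 31*(-2))/(-21 + 5*(-2))))*(10 - 1*2) = ((-48 + 160)*((-43 - 5*4 - 62)/(-21 - 10)))*(10 - 2) = (112*((-43 - 20 - 62)/(-31)))*8 = (112*(-1/31*(-125)))*8 = (112*(125/31))*8 = (14000/31)*8 = 112000/31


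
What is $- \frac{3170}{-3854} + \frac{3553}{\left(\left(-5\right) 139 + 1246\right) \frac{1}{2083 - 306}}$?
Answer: $\frac{640386138}{55883} \approx 11459.0$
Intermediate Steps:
$- \frac{3170}{-3854} + \frac{3553}{\left(\left(-5\right) 139 + 1246\right) \frac{1}{2083 - 306}} = \left(-3170\right) \left(- \frac{1}{3854}\right) + \frac{3553}{\left(-695 + 1246\right) \frac{1}{1777}} = \frac{1585}{1927} + \frac{3553}{551 \cdot \frac{1}{1777}} = \frac{1585}{1927} + \frac{3553}{\frac{551}{1777}} = \frac{1585}{1927} + 3553 \cdot \frac{1777}{551} = \frac{1585}{1927} + \frac{332299}{29} = \frac{640386138}{55883}$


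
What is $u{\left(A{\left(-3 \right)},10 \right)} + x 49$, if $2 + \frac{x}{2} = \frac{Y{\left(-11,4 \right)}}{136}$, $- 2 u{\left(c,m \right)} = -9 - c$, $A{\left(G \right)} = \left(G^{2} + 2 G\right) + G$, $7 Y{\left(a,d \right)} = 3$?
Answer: $- \frac{13001}{68} \approx -191.19$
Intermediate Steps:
$Y{\left(a,d \right)} = \frac{3}{7}$ ($Y{\left(a,d \right)} = \frac{1}{7} \cdot 3 = \frac{3}{7}$)
$A{\left(G \right)} = G^{2} + 3 G$
$u{\left(c,m \right)} = \frac{9}{2} + \frac{c}{2}$ ($u{\left(c,m \right)} = - \frac{-9 - c}{2} = \frac{9}{2} + \frac{c}{2}$)
$x = - \frac{1901}{476}$ ($x = -4 + 2 \frac{3}{7 \cdot 136} = -4 + 2 \cdot \frac{3}{7} \cdot \frac{1}{136} = -4 + 2 \cdot \frac{3}{952} = -4 + \frac{3}{476} = - \frac{1901}{476} \approx -3.9937$)
$u{\left(A{\left(-3 \right)},10 \right)} + x 49 = \left(\frac{9}{2} + \frac{\left(-3\right) \left(3 - 3\right)}{2}\right) - \frac{13307}{68} = \left(\frac{9}{2} + \frac{\left(-3\right) 0}{2}\right) - \frac{13307}{68} = \left(\frac{9}{2} + \frac{1}{2} \cdot 0\right) - \frac{13307}{68} = \left(\frac{9}{2} + 0\right) - \frac{13307}{68} = \frac{9}{2} - \frac{13307}{68} = - \frac{13001}{68}$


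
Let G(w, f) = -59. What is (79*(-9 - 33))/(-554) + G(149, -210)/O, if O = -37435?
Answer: 62121008/10369495 ≈ 5.9907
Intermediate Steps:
(79*(-9 - 33))/(-554) + G(149, -210)/O = (79*(-9 - 33))/(-554) - 59/(-37435) = (79*(-42))*(-1/554) - 59*(-1/37435) = -3318*(-1/554) + 59/37435 = 1659/277 + 59/37435 = 62121008/10369495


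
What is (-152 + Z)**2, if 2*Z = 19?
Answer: 81225/4 ≈ 20306.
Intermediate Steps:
Z = 19/2 (Z = (1/2)*19 = 19/2 ≈ 9.5000)
(-152 + Z)**2 = (-152 + 19/2)**2 = (-285/2)**2 = 81225/4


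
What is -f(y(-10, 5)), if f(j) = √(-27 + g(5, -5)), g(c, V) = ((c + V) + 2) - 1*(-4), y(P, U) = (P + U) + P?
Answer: -I*√21 ≈ -4.5826*I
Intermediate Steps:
y(P, U) = U + 2*P
g(c, V) = 6 + V + c (g(c, V) = ((V + c) + 2) + 4 = (2 + V + c) + 4 = 6 + V + c)
f(j) = I*√21 (f(j) = √(-27 + (6 - 5 + 5)) = √(-27 + 6) = √(-21) = I*√21)
-f(y(-10, 5)) = -I*√21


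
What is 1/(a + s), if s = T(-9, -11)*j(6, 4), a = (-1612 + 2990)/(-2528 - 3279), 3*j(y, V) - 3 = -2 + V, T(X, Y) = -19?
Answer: -17421/555799 ≈ -0.031344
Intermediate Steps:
j(y, V) = ⅓ + V/3 (j(y, V) = 1 + (-2 + V)/3 = 1 + (-⅔ + V/3) = ⅓ + V/3)
a = -1378/5807 (a = 1378/(-5807) = 1378*(-1/5807) = -1378/5807 ≈ -0.23730)
s = -95/3 (s = -19*(⅓ + (⅓)*4) = -19*(⅓ + 4/3) = -19*5/3 = -95/3 ≈ -31.667)
1/(a + s) = 1/(-1378/5807 - 95/3) = 1/(-555799/17421) = -17421/555799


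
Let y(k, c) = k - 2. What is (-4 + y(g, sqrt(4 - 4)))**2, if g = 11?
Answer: 25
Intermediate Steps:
y(k, c) = -2 + k
(-4 + y(g, sqrt(4 - 4)))**2 = (-4 + (-2 + 11))**2 = (-4 + 9)**2 = 5**2 = 25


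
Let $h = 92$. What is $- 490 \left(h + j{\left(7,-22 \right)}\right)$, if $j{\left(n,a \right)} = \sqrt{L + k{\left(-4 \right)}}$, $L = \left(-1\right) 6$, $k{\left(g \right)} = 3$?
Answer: $-45080 - 490 i \sqrt{3} \approx -45080.0 - 848.71 i$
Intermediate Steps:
$L = -6$
$j{\left(n,a \right)} = i \sqrt{3}$ ($j{\left(n,a \right)} = \sqrt{-6 + 3} = \sqrt{-3} = i \sqrt{3}$)
$- 490 \left(h + j{\left(7,-22 \right)}\right) = - 490 \left(92 + i \sqrt{3}\right) = -45080 - 490 i \sqrt{3}$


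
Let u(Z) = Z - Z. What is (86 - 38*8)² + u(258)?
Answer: 47524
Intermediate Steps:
u(Z) = 0
(86 - 38*8)² + u(258) = (86 - 38*8)² + 0 = (86 - 304)² + 0 = (-218)² + 0 = 47524 + 0 = 47524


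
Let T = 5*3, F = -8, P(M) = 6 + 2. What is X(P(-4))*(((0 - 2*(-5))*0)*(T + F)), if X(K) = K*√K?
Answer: 0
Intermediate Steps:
P(M) = 8
T = 15
X(K) = K^(3/2)
X(P(-4))*(((0 - 2*(-5))*0)*(T + F)) = 8^(3/2)*(((0 - 2*(-5))*0)*(15 - 8)) = (16*√2)*(((0 + 10)*0)*7) = (16*√2)*((10*0)*7) = (16*√2)*(0*7) = (16*√2)*0 = 0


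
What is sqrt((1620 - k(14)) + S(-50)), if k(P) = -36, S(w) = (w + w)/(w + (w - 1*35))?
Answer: 2*sqrt(33549)/9 ≈ 40.703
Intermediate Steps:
S(w) = 2*w/(-35 + 2*w) (S(w) = (2*w)/(w + (w - 35)) = (2*w)/(w + (-35 + w)) = (2*w)/(-35 + 2*w) = 2*w/(-35 + 2*w))
sqrt((1620 - k(14)) + S(-50)) = sqrt((1620 - 1*(-36)) + 2*(-50)/(-35 + 2*(-50))) = sqrt((1620 + 36) + 2*(-50)/(-35 - 100)) = sqrt(1656 + 2*(-50)/(-135)) = sqrt(1656 + 2*(-50)*(-1/135)) = sqrt(1656 + 20/27) = sqrt(44732/27) = 2*sqrt(33549)/9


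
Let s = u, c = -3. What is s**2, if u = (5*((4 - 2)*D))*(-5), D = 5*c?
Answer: 562500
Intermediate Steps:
D = -15 (D = 5*(-3) = -15)
u = 750 (u = (5*((4 - 2)*(-15)))*(-5) = (5*(2*(-15)))*(-5) = (5*(-30))*(-5) = -150*(-5) = 750)
s = 750
s**2 = 750**2 = 562500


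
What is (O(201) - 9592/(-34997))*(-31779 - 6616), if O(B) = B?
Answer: -270453957655/34997 ≈ -7.7279e+6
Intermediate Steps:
(O(201) - 9592/(-34997))*(-31779 - 6616) = (201 - 9592/(-34997))*(-31779 - 6616) = (201 - 9592*(-1/34997))*(-38395) = (201 + 9592/34997)*(-38395) = (7043989/34997)*(-38395) = -270453957655/34997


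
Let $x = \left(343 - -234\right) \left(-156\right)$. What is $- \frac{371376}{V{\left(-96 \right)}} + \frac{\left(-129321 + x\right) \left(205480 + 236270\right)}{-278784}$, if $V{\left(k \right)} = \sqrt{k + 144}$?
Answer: $\frac{5382797375}{15488} - 30948 \sqrt{3} \approx 2.9394 \cdot 10^{5}$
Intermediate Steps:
$x = -90012$ ($x = \left(343 + 234\right) \left(-156\right) = 577 \left(-156\right) = -90012$)
$V{\left(k \right)} = \sqrt{144 + k}$
$- \frac{371376}{V{\left(-96 \right)}} + \frac{\left(-129321 + x\right) \left(205480 + 236270\right)}{-278784} = - \frac{371376}{\sqrt{144 - 96}} + \frac{\left(-129321 - 90012\right) \left(205480 + 236270\right)}{-278784} = - \frac{371376}{\sqrt{48}} + \left(-219333\right) 441750 \left(- \frac{1}{278784}\right) = - \frac{371376}{4 \sqrt{3}} - - \frac{5382797375}{15488} = - 371376 \frac{\sqrt{3}}{12} + \frac{5382797375}{15488} = - 30948 \sqrt{3} + \frac{5382797375}{15488} = \frac{5382797375}{15488} - 30948 \sqrt{3}$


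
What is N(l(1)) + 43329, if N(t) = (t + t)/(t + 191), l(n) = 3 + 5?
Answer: 8622487/199 ≈ 43329.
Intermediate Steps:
l(n) = 8
N(t) = 2*t/(191 + t) (N(t) = (2*t)/(191 + t) = 2*t/(191 + t))
N(l(1)) + 43329 = 2*8/(191 + 8) + 43329 = 2*8/199 + 43329 = 2*8*(1/199) + 43329 = 16/199 + 43329 = 8622487/199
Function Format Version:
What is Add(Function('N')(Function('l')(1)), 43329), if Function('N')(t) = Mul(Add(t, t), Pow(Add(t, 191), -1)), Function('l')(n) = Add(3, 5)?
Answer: Rational(8622487, 199) ≈ 43329.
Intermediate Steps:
Function('l')(n) = 8
Function('N')(t) = Mul(2, t, Pow(Add(191, t), -1)) (Function('N')(t) = Mul(Mul(2, t), Pow(Add(191, t), -1)) = Mul(2, t, Pow(Add(191, t), -1)))
Add(Function('N')(Function('l')(1)), 43329) = Add(Mul(2, 8, Pow(Add(191, 8), -1)), 43329) = Add(Mul(2, 8, Pow(199, -1)), 43329) = Add(Mul(2, 8, Rational(1, 199)), 43329) = Add(Rational(16, 199), 43329) = Rational(8622487, 199)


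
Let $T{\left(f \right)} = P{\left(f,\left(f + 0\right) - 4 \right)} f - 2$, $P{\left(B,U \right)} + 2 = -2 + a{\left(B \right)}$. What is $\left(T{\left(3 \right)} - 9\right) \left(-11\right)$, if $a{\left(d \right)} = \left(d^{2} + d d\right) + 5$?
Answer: $-506$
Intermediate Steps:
$a{\left(d \right)} = 5 + 2 d^{2}$ ($a{\left(d \right)} = \left(d^{2} + d^{2}\right) + 5 = 2 d^{2} + 5 = 5 + 2 d^{2}$)
$P{\left(B,U \right)} = 1 + 2 B^{2}$ ($P{\left(B,U \right)} = -2 + \left(-2 + \left(5 + 2 B^{2}\right)\right) = -2 + \left(3 + 2 B^{2}\right) = 1 + 2 B^{2}$)
$T{\left(f \right)} = -2 + f \left(1 + 2 f^{2}\right)$ ($T{\left(f \right)} = \left(1 + 2 f^{2}\right) f - 2 = f \left(1 + 2 f^{2}\right) - 2 = -2 + f \left(1 + 2 f^{2}\right)$)
$\left(T{\left(3 \right)} - 9\right) \left(-11\right) = \left(\left(-2 + 3 + 2 \cdot 3^{3}\right) - 9\right) \left(-11\right) = \left(\left(-2 + 3 + 2 \cdot 27\right) - 9\right) \left(-11\right) = \left(\left(-2 + 3 + 54\right) - 9\right) \left(-11\right) = \left(55 - 9\right) \left(-11\right) = 46 \left(-11\right) = -506$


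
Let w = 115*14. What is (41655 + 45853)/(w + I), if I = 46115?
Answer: 87508/47725 ≈ 1.8336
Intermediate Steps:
w = 1610
(41655 + 45853)/(w + I) = (41655 + 45853)/(1610 + 46115) = 87508/47725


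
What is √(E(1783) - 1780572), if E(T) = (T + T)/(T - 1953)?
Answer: I*√12864784255/85 ≈ 1334.4*I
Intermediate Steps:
E(T) = 2*T/(-1953 + T) (E(T) = (2*T)/(-1953 + T) = 2*T/(-1953 + T))
√(E(1783) - 1780572) = √(2*1783/(-1953 + 1783) - 1780572) = √(2*1783/(-170) - 1780572) = √(2*1783*(-1/170) - 1780572) = √(-1783/85 - 1780572) = √(-151350403/85) = I*√12864784255/85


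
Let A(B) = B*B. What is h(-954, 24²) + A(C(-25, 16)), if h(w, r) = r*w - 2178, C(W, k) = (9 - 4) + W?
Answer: -551282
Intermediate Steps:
C(W, k) = 5 + W
A(B) = B²
h(w, r) = -2178 + r*w
h(-954, 24²) + A(C(-25, 16)) = (-2178 + 24²*(-954)) + (5 - 25)² = (-2178 + 576*(-954)) + (-20)² = (-2178 - 549504) + 400 = -551682 + 400 = -551282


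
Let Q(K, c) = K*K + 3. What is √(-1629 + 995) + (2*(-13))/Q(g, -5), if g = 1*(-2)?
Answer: -26/7 + I*√634 ≈ -3.7143 + 25.179*I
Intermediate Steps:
g = -2
Q(K, c) = 3 + K² (Q(K, c) = K² + 3 = 3 + K²)
√(-1629 + 995) + (2*(-13))/Q(g, -5) = √(-1629 + 995) + (2*(-13))/(3 + (-2)²) = √(-634) - 26/(3 + 4) = I*√634 - 26/7 = -26/7 + I*√634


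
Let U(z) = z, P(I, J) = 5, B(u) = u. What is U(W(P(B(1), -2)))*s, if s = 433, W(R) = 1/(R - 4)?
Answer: 433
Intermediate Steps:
W(R) = 1/(-4 + R)
U(W(P(B(1), -2)))*s = 433/(-4 + 5) = 433/1 = 1*433 = 433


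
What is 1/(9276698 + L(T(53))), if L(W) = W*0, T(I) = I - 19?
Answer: 1/9276698 ≈ 1.0780e-7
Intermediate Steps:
T(I) = -19 + I
L(W) = 0
1/(9276698 + L(T(53))) = 1/(9276698 + 0) = 1/9276698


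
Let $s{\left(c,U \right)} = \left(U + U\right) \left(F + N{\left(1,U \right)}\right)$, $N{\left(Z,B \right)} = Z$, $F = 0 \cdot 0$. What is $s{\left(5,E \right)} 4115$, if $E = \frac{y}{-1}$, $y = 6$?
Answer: $-49380$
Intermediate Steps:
$F = 0$
$E = -6$ ($E = \frac{6}{-1} = 6 \left(-1\right) = -6$)
$s{\left(c,U \right)} = 2 U$ ($s{\left(c,U \right)} = \left(U + U\right) \left(0 + 1\right) = 2 U 1 = 2 U$)
$s{\left(5,E \right)} 4115 = 2 \left(-6\right) 4115 = \left(-12\right) 4115 = -49380$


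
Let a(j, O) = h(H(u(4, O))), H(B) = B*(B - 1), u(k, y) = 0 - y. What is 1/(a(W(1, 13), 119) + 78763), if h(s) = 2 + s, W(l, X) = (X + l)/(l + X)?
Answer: 1/93045 ≈ 1.0747e-5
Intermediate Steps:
u(k, y) = -y
W(l, X) = 1 (W(l, X) = (X + l)/(X + l) = 1)
H(B) = B*(-1 + B)
a(j, O) = 2 - O*(-1 - O) (a(j, O) = 2 + (-O)*(-1 - O) = 2 - O*(-1 - O))
1/(a(W(1, 13), 119) + 78763) = 1/((2 + 119*(1 + 119)) + 78763) = 1/((2 + 119*120) + 78763) = 1/((2 + 14280) + 78763) = 1/(14282 + 78763) = 1/93045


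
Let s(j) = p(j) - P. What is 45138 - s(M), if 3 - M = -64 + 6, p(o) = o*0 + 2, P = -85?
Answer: 45051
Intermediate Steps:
p(o) = 2 (p(o) = 0 + 2 = 2)
M = 61 (M = 3 - (-64 + 6) = 3 - 1*(-58) = 3 + 58 = 61)
s(j) = 87 (s(j) = 2 - 1*(-85) = 2 + 85 = 87)
45138 - s(M) = 45138 - 1*87 = 45138 - 87 = 45051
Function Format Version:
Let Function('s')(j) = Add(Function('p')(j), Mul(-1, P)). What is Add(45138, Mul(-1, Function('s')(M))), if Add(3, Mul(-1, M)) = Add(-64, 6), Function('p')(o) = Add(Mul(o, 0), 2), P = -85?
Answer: 45051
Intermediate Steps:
Function('p')(o) = 2 (Function('p')(o) = Add(0, 2) = 2)
M = 61 (M = Add(3, Mul(-1, Add(-64, 6))) = Add(3, Mul(-1, -58)) = Add(3, 58) = 61)
Function('s')(j) = 87 (Function('s')(j) = Add(2, Mul(-1, -85)) = Add(2, 85) = 87)
Add(45138, Mul(-1, Function('s')(M))) = Add(45138, Mul(-1, 87)) = Add(45138, -87) = 45051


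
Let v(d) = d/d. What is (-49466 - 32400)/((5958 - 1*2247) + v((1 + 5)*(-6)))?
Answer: -40933/1856 ≈ -22.054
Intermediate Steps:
v(d) = 1
(-49466 - 32400)/((5958 - 1*2247) + v((1 + 5)*(-6))) = (-49466 - 32400)/((5958 - 1*2247) + 1) = -81866/((5958 - 2247) + 1) = -81866/(3711 + 1) = -81866/3712 = -81866*1/3712 = -40933/1856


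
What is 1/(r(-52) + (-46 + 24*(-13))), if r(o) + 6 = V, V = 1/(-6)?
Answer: -6/2185 ≈ -0.0027460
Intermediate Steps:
V = -⅙ ≈ -0.16667
r(o) = -37/6 (r(o) = -6 - ⅙ = -37/6)
1/(r(-52) + (-46 + 24*(-13))) = 1/(-37/6 + (-46 + 24*(-13))) = 1/(-37/6 + (-46 - 312)) = 1/(-37/6 - 358) = 1/(-2185/6) = -6/2185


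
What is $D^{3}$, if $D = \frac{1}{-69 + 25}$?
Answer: $- \frac{1}{85184} \approx -1.1739 \cdot 10^{-5}$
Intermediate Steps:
$D = - \frac{1}{44}$ ($D = \frac{1}{-44} = - \frac{1}{44} \approx -0.022727$)
$D^{3} = \left(- \frac{1}{44}\right)^{3} = - \frac{1}{85184}$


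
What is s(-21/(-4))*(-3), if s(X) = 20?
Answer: -60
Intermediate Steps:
s(-21/(-4))*(-3) = 20*(-3) = -60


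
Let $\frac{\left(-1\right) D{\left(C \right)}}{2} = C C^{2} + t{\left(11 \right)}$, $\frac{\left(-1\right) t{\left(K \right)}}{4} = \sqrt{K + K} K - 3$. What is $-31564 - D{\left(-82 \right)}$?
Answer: $-1134276 - 88 \sqrt{22} \approx -1.1347 \cdot 10^{6}$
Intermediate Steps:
$t{\left(K \right)} = 12 - 4 \sqrt{2} K^{\frac{3}{2}}$ ($t{\left(K \right)} = - 4 \left(\sqrt{K + K} K - 3\right) = - 4 \left(\sqrt{2 K} K - 3\right) = - 4 \left(\sqrt{2} \sqrt{K} K - 3\right) = - 4 \left(\sqrt{2} K^{\frac{3}{2}} - 3\right) = - 4 \left(-3 + \sqrt{2} K^{\frac{3}{2}}\right) = 12 - 4 \sqrt{2} K^{\frac{3}{2}}$)
$D{\left(C \right)} = -24 - 2 C^{3} + 88 \sqrt{22}$ ($D{\left(C \right)} = - 2 \left(C C^{2} + \left(12 - 4 \sqrt{2} \cdot 11^{\frac{3}{2}}\right)\right) = - 2 \left(C^{3} + \left(12 - 4 \sqrt{2} \cdot 11 \sqrt{11}\right)\right) = - 2 \left(C^{3} + \left(12 - 44 \sqrt{22}\right)\right) = - 2 \left(12 + C^{3} - 44 \sqrt{22}\right) = -24 - 2 C^{3} + 88 \sqrt{22}$)
$-31564 - D{\left(-82 \right)} = -31564 - \left(-24 - 2 \left(-82\right)^{3} + 88 \sqrt{22}\right) = -31564 - \left(-24 - -1102736 + 88 \sqrt{22}\right) = -31564 - \left(-24 + 1102736 + 88 \sqrt{22}\right) = -31564 - \left(1102712 + 88 \sqrt{22}\right) = -1134276 - 88 \sqrt{22}$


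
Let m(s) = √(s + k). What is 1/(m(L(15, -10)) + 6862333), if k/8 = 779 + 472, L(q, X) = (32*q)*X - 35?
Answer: 6862333/47091614197716 - √5173/47091614197716 ≈ 1.4572e-7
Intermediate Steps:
L(q, X) = -35 + 32*X*q (L(q, X) = 32*X*q - 35 = -35 + 32*X*q)
k = 10008 (k = 8*(779 + 472) = 8*1251 = 10008)
m(s) = √(10008 + s) (m(s) = √(s + 10008) = √(10008 + s))
1/(m(L(15, -10)) + 6862333) = 1/(√(10008 + (-35 + 32*(-10)*15)) + 6862333) = 1/(√(10008 + (-35 - 4800)) + 6862333) = 1/(√(10008 - 4835) + 6862333) = 1/(√5173 + 6862333) = 1/(6862333 + √5173)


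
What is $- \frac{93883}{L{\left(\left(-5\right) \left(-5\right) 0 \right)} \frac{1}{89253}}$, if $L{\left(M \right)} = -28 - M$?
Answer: $\frac{8379339399}{28} \approx 2.9926 \cdot 10^{8}$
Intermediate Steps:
$- \frac{93883}{L{\left(\left(-5\right) \left(-5\right) 0 \right)} \frac{1}{89253}} = - \frac{93883}{\left(-28 - \left(-5\right) \left(-5\right) 0\right) \frac{1}{89253}} = - \frac{93883}{\left(-28 - 25 \cdot 0\right) \frac{1}{89253}} = - \frac{93883}{\left(-28 - 0\right) \frac{1}{89253}} = - \frac{93883}{\left(-28 + 0\right) \frac{1}{89253}} = - \frac{93883}{\left(-28\right) \frac{1}{89253}} = - \frac{93883}{- \frac{28}{89253}} = \left(-93883\right) \left(- \frac{89253}{28}\right) = \frac{8379339399}{28}$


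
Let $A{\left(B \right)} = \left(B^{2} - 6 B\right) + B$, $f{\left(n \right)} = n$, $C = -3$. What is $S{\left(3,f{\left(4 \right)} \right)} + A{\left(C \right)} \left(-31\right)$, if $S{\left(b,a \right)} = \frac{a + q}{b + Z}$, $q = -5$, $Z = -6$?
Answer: $- \frac{2231}{3} \approx -743.67$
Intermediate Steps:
$A{\left(B \right)} = B^{2} - 5 B$
$S{\left(b,a \right)} = \frac{-5 + a}{-6 + b}$ ($S{\left(b,a \right)} = \frac{a - 5}{b - 6} = \frac{-5 + a}{-6 + b}$)
$S{\left(3,f{\left(4 \right)} \right)} + A{\left(C \right)} \left(-31\right) = \frac{-5 + 4}{-6 + 3} + - 3 \left(-5 - 3\right) \left(-31\right) = \frac{1}{-3} \left(-1\right) + \left(-3\right) \left(-8\right) \left(-31\right) = \left(- \frac{1}{3}\right) \left(-1\right) + 24 \left(-31\right) = \frac{1}{3} - 744 = - \frac{2231}{3}$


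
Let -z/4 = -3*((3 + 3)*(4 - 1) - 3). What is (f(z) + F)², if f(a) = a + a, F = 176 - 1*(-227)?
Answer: 582169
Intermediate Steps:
F = 403 (F = 176 + 227 = 403)
z = 180 (z = -(-12)*((3 + 3)*(4 - 1) - 3) = -(-12)*(6*3 - 3) = -(-12)*(18 - 3) = -(-12)*15 = -4*(-45) = 180)
f(a) = 2*a
(f(z) + F)² = (2*180 + 403)² = (360 + 403)² = 763² = 582169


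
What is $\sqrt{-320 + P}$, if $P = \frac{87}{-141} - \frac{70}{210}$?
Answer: $\frac{11 i \sqrt{52734}}{141} \approx 17.915 i$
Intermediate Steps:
$P = - \frac{134}{141}$ ($P = 87 \left(- \frac{1}{141}\right) - \frac{1}{3} = - \frac{29}{47} - \frac{1}{3} = - \frac{134}{141} \approx -0.95035$)
$\sqrt{-320 + P} = \sqrt{-320 - \frac{134}{141}} = \sqrt{- \frac{45254}{141}} = \frac{11 i \sqrt{52734}}{141}$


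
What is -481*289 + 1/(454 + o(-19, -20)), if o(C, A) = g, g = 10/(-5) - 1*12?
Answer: -61163959/440 ≈ -1.3901e+5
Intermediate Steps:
g = -14 (g = 10*(-⅕) - 12 = -2 - 12 = -14)
o(C, A) = -14
-481*289 + 1/(454 + o(-19, -20)) = -481*289 + 1/(454 - 14) = -139009 + 1/440 = -61163959/440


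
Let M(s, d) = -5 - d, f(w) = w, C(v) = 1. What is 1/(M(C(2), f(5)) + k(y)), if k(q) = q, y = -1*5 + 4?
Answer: -1/11 ≈ -0.090909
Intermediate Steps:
y = -1 (y = -5 + 4 = -1)
1/(M(C(2), f(5)) + k(y)) = 1/((-5 - 1*5) - 1) = 1/((-5 - 5) - 1) = 1/(-10 - 1) = 1/(-11) = -1/11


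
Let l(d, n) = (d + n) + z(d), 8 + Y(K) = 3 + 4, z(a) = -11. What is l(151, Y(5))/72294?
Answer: 139/72294 ≈ 0.0019227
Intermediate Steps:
Y(K) = -1 (Y(K) = -8 + (3 + 4) = -8 + 7 = -1)
l(d, n) = -11 + d + n (l(d, n) = (d + n) - 11 = -11 + d + n)
l(151, Y(5))/72294 = (-11 + 151 - 1)/72294 = 139*(1/72294) = 139/72294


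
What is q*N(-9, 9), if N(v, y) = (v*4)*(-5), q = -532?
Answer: -95760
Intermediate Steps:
N(v, y) = -20*v (N(v, y) = (4*v)*(-5) = -20*v)
q*N(-9, 9) = -(-10640)*(-9) = -532*180 = -95760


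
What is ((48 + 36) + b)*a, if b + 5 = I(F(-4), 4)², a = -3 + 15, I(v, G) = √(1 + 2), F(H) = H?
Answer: 984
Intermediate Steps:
I(v, G) = √3
a = 12
b = -2 (b = -5 + (√3)² = -5 + 3 = -2)
((48 + 36) + b)*a = ((48 + 36) - 2)*12 = (84 - 2)*12 = 82*12 = 984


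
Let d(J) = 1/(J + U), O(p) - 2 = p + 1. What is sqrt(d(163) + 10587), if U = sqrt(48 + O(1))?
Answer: sqrt(1725682 + 21174*sqrt(13))/sqrt(163 + 2*sqrt(13)) ≈ 102.89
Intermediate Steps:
O(p) = 3 + p (O(p) = 2 + (p + 1) = 2 + (1 + p) = 3 + p)
U = 2*sqrt(13) (U = sqrt(48 + (3 + 1)) = sqrt(48 + 4) = sqrt(52) = 2*sqrt(13) ≈ 7.2111)
d(J) = 1/(J + 2*sqrt(13))
sqrt(d(163) + 10587) = sqrt(1/(163 + 2*sqrt(13)) + 10587) = sqrt(10587 + 1/(163 + 2*sqrt(13)))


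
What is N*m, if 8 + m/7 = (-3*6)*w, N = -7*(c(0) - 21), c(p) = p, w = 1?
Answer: -26754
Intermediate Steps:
N = 147 (N = -7*(0 - 21) = -7*(-21) = 147)
m = -182 (m = -56 + 7*(-3*6*1) = -56 + 7*(-18*1) = -56 + 7*(-18) = -56 - 126 = -182)
N*m = 147*(-182) = -26754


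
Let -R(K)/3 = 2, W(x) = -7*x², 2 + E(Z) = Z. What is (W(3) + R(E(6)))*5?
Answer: -345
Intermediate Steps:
E(Z) = -2 + Z
R(K) = -6 (R(K) = -3*2 = -6)
(W(3) + R(E(6)))*5 = (-7*3² - 6)*5 = (-7*9 - 6)*5 = (-63 - 6)*5 = -69*5 = -345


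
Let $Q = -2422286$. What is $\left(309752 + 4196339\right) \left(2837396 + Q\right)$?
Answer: $1870523435010$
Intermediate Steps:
$\left(309752 + 4196339\right) \left(2837396 + Q\right) = \left(309752 + 4196339\right) \left(2837396 - 2422286\right) = 4506091 \cdot 415110 = 1870523435010$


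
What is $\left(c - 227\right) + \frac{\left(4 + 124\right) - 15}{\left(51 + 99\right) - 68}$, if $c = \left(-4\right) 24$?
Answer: $- \frac{26373}{82} \approx -321.62$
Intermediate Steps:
$c = -96$
$\left(c - 227\right) + \frac{\left(4 + 124\right) - 15}{\left(51 + 99\right) - 68} = \left(-96 - 227\right) + \frac{\left(4 + 124\right) - 15}{\left(51 + 99\right) - 68} = \left(-96 - 227\right) + \frac{128 - 15}{150 - 68} = -323 + \frac{113}{82} = - \frac{26373}{82}$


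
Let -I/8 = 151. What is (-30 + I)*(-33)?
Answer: 40854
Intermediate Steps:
I = -1208 (I = -8*151 = -1208)
(-30 + I)*(-33) = (-30 - 1208)*(-33) = -1238*(-33) = 40854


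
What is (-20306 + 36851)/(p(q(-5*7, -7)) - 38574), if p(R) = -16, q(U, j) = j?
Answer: -3309/7718 ≈ -0.42874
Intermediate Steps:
(-20306 + 36851)/(p(q(-5*7, -7)) - 38574) = (-20306 + 36851)/(-16 - 38574) = 16545/(-38590) = 16545*(-1/38590) = -3309/7718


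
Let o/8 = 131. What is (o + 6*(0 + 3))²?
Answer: 1136356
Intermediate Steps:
o = 1048 (o = 8*131 = 1048)
(o + 6*(0 + 3))² = (1048 + 6*(0 + 3))² = (1048 + 6*3)² = (1048 + 18)² = 1066² = 1136356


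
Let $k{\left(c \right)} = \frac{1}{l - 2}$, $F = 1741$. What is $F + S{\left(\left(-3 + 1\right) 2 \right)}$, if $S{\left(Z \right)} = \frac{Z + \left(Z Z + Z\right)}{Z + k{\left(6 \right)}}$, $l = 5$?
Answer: $\frac{19127}{11} \approx 1738.8$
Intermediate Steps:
$k{\left(c \right)} = \frac{1}{3}$ ($k{\left(c \right)} = \frac{1}{5 - 2} = \frac{1}{3}$)
$S{\left(Z \right)} = \frac{Z^{2} + 2 Z}{\frac{1}{3} + Z}$ ($S{\left(Z \right)} = \frac{Z + \left(Z Z + Z\right)}{Z + \frac{1}{3}} = \frac{Z + \left(Z^{2} + Z\right)}{\frac{1}{3} + Z} = \frac{Z + \left(Z + Z^{2}\right)}{\frac{1}{3} + Z} = \frac{Z^{2} + 2 Z}{\frac{1}{3} + Z}$)
$F + S{\left(\left(-3 + 1\right) 2 \right)} = 1741 + \frac{3 \left(-3 + 1\right) 2 \left(2 + \left(-3 + 1\right) 2\right)}{1 + 3 \left(-3 + 1\right) 2} = 1741 + \frac{3 \left(\left(-2\right) 2\right) \left(2 - 4\right)}{1 + 3 \left(\left(-2\right) 2\right)} = 1741 + 3 \left(-4\right) \frac{1}{1 + 3 \left(-4\right)} \left(2 - 4\right) = 1741 + 3 \left(-4\right) \frac{1}{1 - 12} \left(-2\right) = 1741 + 3 \left(-4\right) \frac{1}{-11} \left(-2\right) = 1741 + 3 \left(-4\right) \left(- \frac{1}{11}\right) \left(-2\right) = 1741 - \frac{24}{11} = \frac{19127}{11}$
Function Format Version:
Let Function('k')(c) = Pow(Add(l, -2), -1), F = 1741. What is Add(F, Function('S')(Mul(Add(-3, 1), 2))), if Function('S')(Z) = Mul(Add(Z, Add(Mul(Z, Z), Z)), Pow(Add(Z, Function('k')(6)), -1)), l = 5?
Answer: Rational(19127, 11) ≈ 1738.8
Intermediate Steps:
Function('k')(c) = Rational(1, 3) (Function('k')(c) = Pow(Add(5, -2), -1) = Pow(3, -1) = Rational(1, 3))
Function('S')(Z) = Mul(Pow(Add(Rational(1, 3), Z), -1), Add(Pow(Z, 2), Mul(2, Z))) (Function('S')(Z) = Mul(Add(Z, Add(Mul(Z, Z), Z)), Pow(Add(Z, Rational(1, 3)), -1)) = Mul(Add(Z, Add(Pow(Z, 2), Z)), Pow(Add(Rational(1, 3), Z), -1)) = Mul(Add(Z, Add(Z, Pow(Z, 2))), Pow(Add(Rational(1, 3), Z), -1)) = Mul(Add(Pow(Z, 2), Mul(2, Z)), Pow(Add(Rational(1, 3), Z), -1)) = Mul(Pow(Add(Rational(1, 3), Z), -1), Add(Pow(Z, 2), Mul(2, Z))))
Add(F, Function('S')(Mul(Add(-3, 1), 2))) = Add(1741, Mul(3, Mul(Add(-3, 1), 2), Pow(Add(1, Mul(3, Mul(Add(-3, 1), 2))), -1), Add(2, Mul(Add(-3, 1), 2)))) = Add(1741, Mul(3, Mul(-2, 2), Pow(Add(1, Mul(3, Mul(-2, 2))), -1), Add(2, Mul(-2, 2)))) = Add(1741, Mul(3, -4, Pow(Add(1, Mul(3, -4)), -1), Add(2, -4))) = Add(1741, Mul(3, -4, Pow(Add(1, -12), -1), -2)) = Add(1741, Mul(3, -4, Pow(-11, -1), -2)) = Add(1741, Mul(3, -4, Rational(-1, 11), -2)) = Add(1741, Rational(-24, 11)) = Rational(19127, 11)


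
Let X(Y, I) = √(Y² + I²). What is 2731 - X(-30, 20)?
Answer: 2731 - 10*√13 ≈ 2694.9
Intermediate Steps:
X(Y, I) = √(I² + Y²)
2731 - X(-30, 20) = 2731 - √(20² + (-30)²) = 2731 - √(400 + 900) = 2731 - √1300 = 2731 - 10*√13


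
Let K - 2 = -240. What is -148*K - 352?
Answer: 34872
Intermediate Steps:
K = -238 (K = 2 - 240 = -238)
-148*K - 352 = -148*(-238) - 352 = 35224 - 352 = 34872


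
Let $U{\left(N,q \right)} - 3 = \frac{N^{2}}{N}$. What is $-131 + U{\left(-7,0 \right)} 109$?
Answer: $-567$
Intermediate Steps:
$U{\left(N,q \right)} = 3 + N$ ($U{\left(N,q \right)} = 3 + \frac{N^{2}}{N} = 3 + N$)
$-131 + U{\left(-7,0 \right)} 109 = -131 + \left(3 - 7\right) 109 = -131 - 436 = -567$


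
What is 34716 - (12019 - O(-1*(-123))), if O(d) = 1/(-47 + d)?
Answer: 1724973/76 ≈ 22697.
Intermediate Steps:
34716 - (12019 - O(-1*(-123))) = 34716 - (12019 - 1/(-47 - 1*(-123))) = 34716 - (12019 - 1/(-47 + 123)) = 34716 - (12019 - 1/76) = 34716 - 1*913443/76 = 34716 - 913443/76 = 1724973/76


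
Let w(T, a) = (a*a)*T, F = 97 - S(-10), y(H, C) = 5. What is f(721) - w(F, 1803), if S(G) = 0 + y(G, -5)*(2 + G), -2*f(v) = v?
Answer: -890722387/2 ≈ -4.4536e+8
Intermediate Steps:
f(v) = -v/2
S(G) = 10 + 5*G (S(G) = 0 + 5*(2 + G) = 0 + (10 + 5*G) = 10 + 5*G)
F = 137 (F = 97 - (10 + 5*(-10)) = 97 - (10 - 50) = 97 - 1*(-40) = 97 + 40 = 137)
w(T, a) = T*a² (w(T, a) = a²*T = T*a²)
f(721) - w(F, 1803) = -½*721 - 137*1803² = -721/2 - 137*3250809 = -721/2 - 1*445360833 = -721/2 - 445360833 = -890722387/2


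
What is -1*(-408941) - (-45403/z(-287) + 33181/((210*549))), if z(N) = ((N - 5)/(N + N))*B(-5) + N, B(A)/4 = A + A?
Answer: 153972872051833/376652430 ≈ 4.0879e+5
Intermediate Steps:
B(A) = 8*A (B(A) = 4*(A + A) = 4*(2*A) = 8*A)
z(N) = N - 20*(-5 + N)/N (z(N) = ((N - 5)/(N + N))*(8*(-5)) + N = ((-5 + N)/((2*N)))*(-40) + N = ((-5 + N)*(1/(2*N)))*(-40) + N = ((-5 + N)/(2*N))*(-40) + N = -20*(-5 + N)/N + N = N - 20*(-5 + N)/N)
-1*(-408941) - (-45403/z(-287) + 33181/((210*549))) = -1*(-408941) - (-45403/(-20 - 287 + 100/(-287)) + 33181/((210*549))) = 408941 - (-45403/(-20 - 287 + 100*(-1/287)) + 33181/115290) = 408941 - (-45403/(-20 - 287 - 100/287) + 33181*(1/115290)) = 408941 - (-45403/(-88209/287) + 33181/115290) = 408941 - (-45403*(-287/88209) + 33181/115290) = 408941 - (13030661/88209 + 33181/115290) = 408941 - 1*55749324797/376652430 = 408941 - 55749324797/376652430 = 153972872051833/376652430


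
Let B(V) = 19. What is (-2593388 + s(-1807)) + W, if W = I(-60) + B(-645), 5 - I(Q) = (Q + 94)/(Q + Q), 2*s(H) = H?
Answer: -155656033/60 ≈ -2.5943e+6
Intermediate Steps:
s(H) = H/2
I(Q) = 5 - (94 + Q)/(2*Q) (I(Q) = 5 - (Q + 94)/(Q + Q) = 5 - (94 + Q)/(2*Q))
W = 1457/60 (W = (9/2 - 47/(-60)) + 19 = (9/2 - 47*(-1/60)) + 19 = (9/2 + 47/60) + 19 = 317/60 + 19 = 1457/60 ≈ 24.283)
(-2593388 + s(-1807)) + W = (-2593388 + (1/2)*(-1807)) + 1457/60 = (-2593388 - 1807/2) + 1457/60 = -5188583/2 + 1457/60 = -155656033/60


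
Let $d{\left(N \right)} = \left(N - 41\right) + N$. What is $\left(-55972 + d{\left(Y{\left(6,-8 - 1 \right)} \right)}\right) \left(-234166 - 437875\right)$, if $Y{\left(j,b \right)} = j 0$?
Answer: $37643032533$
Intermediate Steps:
$Y{\left(j,b \right)} = 0$
$d{\left(N \right)} = -41 + 2 N$ ($d{\left(N \right)} = \left(-41 + N\right) + N = -41 + 2 N$)
$\left(-55972 + d{\left(Y{\left(6,-8 - 1 \right)} \right)}\right) \left(-234166 - 437875\right) = \left(-55972 + \left(-41 + 2 \cdot 0\right)\right) \left(-234166 - 437875\right) = \left(-55972 + \left(-41 + 0\right)\right) \left(-672041\right) = \left(-55972 - 41\right) \left(-672041\right) = \left(-56013\right) \left(-672041\right) = 37643032533$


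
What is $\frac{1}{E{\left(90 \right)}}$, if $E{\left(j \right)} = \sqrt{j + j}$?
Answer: $\frac{\sqrt{5}}{30} \approx 0.074536$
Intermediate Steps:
$E{\left(j \right)} = \sqrt{2} \sqrt{j}$ ($E{\left(j \right)} = \sqrt{2 j} = \sqrt{2} \sqrt{j}$)
$\frac{1}{E{\left(90 \right)}} = \frac{1}{\sqrt{2} \sqrt{90}} = \frac{1}{\sqrt{2} \cdot 3 \sqrt{10}} = \frac{1}{6 \sqrt{5}} = \frac{\sqrt{5}}{30}$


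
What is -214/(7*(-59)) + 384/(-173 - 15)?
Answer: -29590/19411 ≈ -1.5244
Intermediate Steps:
-214/(7*(-59)) + 384/(-173 - 15) = -214/(-413) + 384/(-188) = -214*(-1/413) + 384*(-1/188) = 214/413 - 96/47 = -29590/19411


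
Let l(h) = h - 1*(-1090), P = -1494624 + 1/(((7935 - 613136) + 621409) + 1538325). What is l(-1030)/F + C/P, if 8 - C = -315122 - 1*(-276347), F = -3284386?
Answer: -99076621517050157/3815540731200226063 ≈ -0.025967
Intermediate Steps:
P = -2323442330591/1554533 (P = -1494624 + 1/((-605201 + 621409) + 1538325) = -1494624 + 1/(16208 + 1538325) = -1494624 + 1/1554533 = -2323442330591/1554533 ≈ -1.4946e+6)
l(h) = 1090 + h (l(h) = h + 1090 = 1090 + h)
C = 38783 (C = 8 - (-315122 - 1*(-276347)) = 8 - (-315122 + 276347) = 8 - 1*(-38775) = 8 + 38775 = 38783)
l(-1030)/F + C/P = (1090 - 1030)/(-3284386) + 38783/(-2323442330591/1554533) = 60*(-1/3284386) + 38783*(-1554533/2323442330591) = -30/1642193 - 60289453339/2323442330591 = -99076621517050157/3815540731200226063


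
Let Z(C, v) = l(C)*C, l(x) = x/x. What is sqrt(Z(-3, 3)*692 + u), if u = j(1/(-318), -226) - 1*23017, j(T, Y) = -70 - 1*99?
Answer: I*sqrt(25262) ≈ 158.94*I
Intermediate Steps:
l(x) = 1
Z(C, v) = C (Z(C, v) = 1*C = C)
j(T, Y) = -169 (j(T, Y) = -70 - 99 = -169)
u = -23186 (u = -169 - 1*23017 = -169 - 23017 = -23186)
sqrt(Z(-3, 3)*692 + u) = sqrt(-3*692 - 23186) = sqrt(-2076 - 23186) = sqrt(-25262) = I*sqrt(25262)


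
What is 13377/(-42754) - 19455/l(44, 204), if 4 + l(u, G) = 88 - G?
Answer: 27672461/171016 ≈ 161.81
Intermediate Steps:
l(u, G) = 84 - G (l(u, G) = -4 + (88 - G) = 84 - G)
13377/(-42754) - 19455/l(44, 204) = 13377/(-42754) - 19455/(84 - 1*204) = 13377*(-1/42754) - 19455/(84 - 204) = -13377/42754 - 19455/(-120) = -13377/42754 - 19455*(-1/120) = -13377/42754 + 1297/8 = 27672461/171016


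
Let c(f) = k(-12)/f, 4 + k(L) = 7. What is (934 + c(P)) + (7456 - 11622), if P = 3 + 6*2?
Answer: -16159/5 ≈ -3231.8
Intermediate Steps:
k(L) = 3 (k(L) = -4 + 7 = 3)
P = 15 (P = 3 + 12 = 15)
c(f) = 3/f
(934 + c(P)) + (7456 - 11622) = (934 + 3/15) + (7456 - 11622) = (934 + 3*(1/15)) - 4166 = (934 + ⅕) - 4166 = 4671/5 - 4166 = -16159/5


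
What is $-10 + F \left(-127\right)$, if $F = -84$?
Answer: $10658$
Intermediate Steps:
$-10 + F \left(-127\right) = -10 - -10668 = -10 + 10668 = 10658$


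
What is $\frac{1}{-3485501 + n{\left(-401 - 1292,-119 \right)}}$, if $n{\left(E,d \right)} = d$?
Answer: $- \frac{1}{3485620} \approx -2.8689 \cdot 10^{-7}$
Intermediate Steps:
$\frac{1}{-3485501 + n{\left(-401 - 1292,-119 \right)}} = \frac{1}{-3485501 - 119} = \frac{1}{-3485620} = - \frac{1}{3485620}$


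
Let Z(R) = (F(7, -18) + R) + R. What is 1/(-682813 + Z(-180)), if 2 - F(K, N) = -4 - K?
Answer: -1/683160 ≈ -1.4638e-6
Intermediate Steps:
F(K, N) = 6 + K (F(K, N) = 2 - (-4 - K) = 2 + (4 + K) = 6 + K)
Z(R) = 13 + 2*R (Z(R) = ((6 + 7) + R) + R = (13 + R) + R = 13 + 2*R)
1/(-682813 + Z(-180)) = 1/(-682813 + (13 + 2*(-180))) = 1/(-682813 + (13 - 360)) = 1/(-682813 - 347) = 1/(-683160) = -1/683160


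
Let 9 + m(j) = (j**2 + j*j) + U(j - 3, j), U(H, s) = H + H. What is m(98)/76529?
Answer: 19389/76529 ≈ 0.25336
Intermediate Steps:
U(H, s) = 2*H
m(j) = -15 + 2*j + 2*j**2 (m(j) = -9 + ((j**2 + j*j) + 2*(j - 3)) = -9 + ((j**2 + j**2) + 2*(-3 + j)) = -9 + (2*j**2 + (-6 + 2*j)) = -9 + (-6 + 2*j + 2*j**2) = -15 + 2*j + 2*j**2)
m(98)/76529 = (-15 + 2*98 + 2*98**2)/76529 = (-15 + 196 + 2*9604)*(1/76529) = (-15 + 196 + 19208)*(1/76529) = 19389*(1/76529) = 19389/76529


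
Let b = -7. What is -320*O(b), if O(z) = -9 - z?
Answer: 640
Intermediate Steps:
-320*O(b) = -320*(-9 - 1*(-7)) = -320*(-9 + 7) = -320*(-2) = 640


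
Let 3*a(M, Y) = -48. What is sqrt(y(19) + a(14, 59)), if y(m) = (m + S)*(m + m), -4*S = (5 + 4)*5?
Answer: sqrt(1114)/2 ≈ 16.688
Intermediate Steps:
S = -45/4 (S = -(5 + 4)*5/4 = -9*5/4 = -1/4*45 = -45/4 ≈ -11.250)
a(M, Y) = -16 (a(M, Y) = (1/3)*(-48) = -16)
y(m) = 2*m*(-45/4 + m) (y(m) = (m - 45/4)*(m + m) = (-45/4 + m)*(2*m) = 2*m*(-45/4 + m))
sqrt(y(19) + a(14, 59)) = sqrt((1/2)*19*(-45 + 4*19) - 16) = sqrt((1/2)*19*(-45 + 76) - 16) = sqrt((1/2)*19*31 - 16) = sqrt(589/2 - 16) = sqrt(557/2) = sqrt(1114)/2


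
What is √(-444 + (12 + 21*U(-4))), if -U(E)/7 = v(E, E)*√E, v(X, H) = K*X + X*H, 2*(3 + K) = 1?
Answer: 2*√(-108 - 1911*I) ≈ 60.101 - 63.593*I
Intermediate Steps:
K = -5/2 (K = -3 + (½)*1 = -3 + ½ = -5/2 ≈ -2.5000)
v(X, H) = -5*X/2 + H*X (v(X, H) = -5*X/2 + X*H = -5*X/2 + H*X)
U(E) = -7*E^(3/2)*(-5 + 2*E)/2 (U(E) = -7*E*(-5 + 2*E)/2*√E = -7*E^(3/2)*(-5 + 2*E)/2)
√(-444 + (12 + 21*U(-4))) = √(-444 + (12 + 21*((-4)^(3/2)*(35/2 - 7*(-4))))) = √(-444 + (12 + 21*((-8*I)*(35/2 + 28)))) = √(-444 + (12 + 21*(-8*I*(91/2)))) = √(-444 + (12 + 21*(-364*I))) = √(-444 + (12 - 7644*I)) = √(-432 - 7644*I)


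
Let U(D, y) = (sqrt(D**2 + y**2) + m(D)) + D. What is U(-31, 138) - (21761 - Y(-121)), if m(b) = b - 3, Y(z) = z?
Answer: -21947 + sqrt(20005) ≈ -21806.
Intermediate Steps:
m(b) = -3 + b
U(D, y) = -3 + sqrt(D**2 + y**2) + 2*D (U(D, y) = (sqrt(D**2 + y**2) + (-3 + D)) + D = (-3 + D + sqrt(D**2 + y**2)) + D = -3 + sqrt(D**2 + y**2) + 2*D)
U(-31, 138) - (21761 - Y(-121)) = (-3 + sqrt((-31)**2 + 138**2) + 2*(-31)) - (21761 - 1*(-121)) = (-3 + sqrt(961 + 19044) - 62) - (21761 + 121) = (-3 + sqrt(20005) - 62) - 1*21882 = (-65 + sqrt(20005)) - 21882 = -21947 + sqrt(20005)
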